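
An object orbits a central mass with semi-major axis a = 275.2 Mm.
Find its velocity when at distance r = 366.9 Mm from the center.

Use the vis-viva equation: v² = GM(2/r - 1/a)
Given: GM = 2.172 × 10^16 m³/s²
a = 275.2 Mm = 2.752 × 10^8 m
r = 366.9 Mm = 3.669 × 10^8 m
GM = 2.172 × 10^16 m³/s²
2/r − 1/a = 5.45108 × 10^-9 − 3.63372 × 10^-9 = 1.81736 × 10^-9 m⁻¹
v² = GM (2/r − 1/a) = 3.9473 × 10^7 m²/s²
v = 6282.75 m/s ≈ 6.283 km/s

Final answer: 6.283 km/s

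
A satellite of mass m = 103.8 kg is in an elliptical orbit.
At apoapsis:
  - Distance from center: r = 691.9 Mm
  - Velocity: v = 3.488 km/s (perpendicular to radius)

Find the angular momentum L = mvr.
r = 691.9 Mm = 6.919 × 10^8 m
v = 3.488 km/s = 3488 m/s
vr = 3488 × 6.919 × 10^8 = 2.41335 × 10^12 m²/s
L = m × vr = 103.8 × 2.41335 × 10^12 = 2.50505 × 10^14 kg·m²/s ≈ 2.505 × 10^14 kg·m²/s

Final answer: L = 2.505 × 10^14 kg·m²/s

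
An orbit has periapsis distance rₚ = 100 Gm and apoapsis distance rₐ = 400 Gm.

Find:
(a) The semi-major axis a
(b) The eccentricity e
rₚ = 100 Gm = 1 × 10^11 m
rₐ = 400 Gm = 4 × 10^11 m
(a) a = (rₚ + rₐ)/2 = 2.5 × 10^11 m ≈ 250 Gm
(b) e = (rₐ − rₚ)/(rₐ + rₚ) = (3 × 10^11) / (5 × 10^11) = 0.6

Final answer:
(a) a = 250 Gm
(b) e = 0.6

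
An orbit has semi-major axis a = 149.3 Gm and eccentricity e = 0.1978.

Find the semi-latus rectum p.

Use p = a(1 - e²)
a = 149.3 Gm = 1.493 × 10^11 m
e = 0.1978,  e² = 0.0391248,  1 − e² = 0.960875
p = a(1 − e²) = 1.493 × 10^11 m × 0.960875 = 1.43459 × 10^11 m ≈ 143.5 Gm

Final answer: p = 143.5 Gm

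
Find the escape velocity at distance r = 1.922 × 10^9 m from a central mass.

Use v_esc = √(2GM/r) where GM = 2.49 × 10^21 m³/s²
r = 1.922 × 10^9 m
GM = 2.49 × 10^21 m³/s²
2GM/r = 2 × (2.49 × 10^21) / (1.922 × 10^9) = 2.59105 × 10^12 m²/s²
v_esc = √(2GM/r) = 1.60967 × 10^6 m/s ≈ 1610 km/s

Final answer: 1610 km/s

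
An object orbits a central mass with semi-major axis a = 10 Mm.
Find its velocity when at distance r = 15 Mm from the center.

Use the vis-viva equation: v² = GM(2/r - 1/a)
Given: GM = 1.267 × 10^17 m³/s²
a = 10 Mm = 1 × 10^7 m
r = 15 Mm = 1.5 × 10^7 m
GM = 1.267 × 10^17 m³/s²
2/r − 1/a = 1.33333 × 10^-7 − 1 × 10^-7 = 3.33333 × 10^-8 m⁻¹
v² = GM (2/r − 1/a) = 4.22333 × 10^9 m²/s²
v = 64987.2 m/s ≈ 64.99 km/s

Final answer: 64.99 km/s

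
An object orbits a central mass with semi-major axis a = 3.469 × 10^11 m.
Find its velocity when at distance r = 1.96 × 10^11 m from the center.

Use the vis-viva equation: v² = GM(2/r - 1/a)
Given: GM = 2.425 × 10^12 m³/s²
a = 3.469 × 10^11 m
r = 1.96 × 10^11 m
GM = 2.425 × 10^12 m³/s²
2/r − 1/a = 1.02041 × 10^-11 − 2.88268 × 10^-12 = 7.32141 × 10^-12 m⁻¹
v² = GM (2/r − 1/a) = 17.7544 m²/s²
v = 4.2136 m/s ≈ 4.214 m/s

Final answer: 4.214 m/s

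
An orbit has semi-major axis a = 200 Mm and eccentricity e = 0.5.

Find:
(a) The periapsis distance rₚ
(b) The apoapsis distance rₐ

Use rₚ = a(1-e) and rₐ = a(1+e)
a = 200 Mm = 2 × 10^8 m
e = 0.5:  1 − e = 0.5,  1 + e = 1.5
(a) rₚ = a(1 − e) = 2 × 10^8 m × 0.5 = 1 × 10^8 m ≈ 100 Mm
(b) rₐ = a(1 + e) = 2 × 10^8 m × 1.5 = 3 × 10^8 m ≈ 300 Mm

Final answer:
(a) rₚ = 100 Mm
(b) rₐ = 300 Mm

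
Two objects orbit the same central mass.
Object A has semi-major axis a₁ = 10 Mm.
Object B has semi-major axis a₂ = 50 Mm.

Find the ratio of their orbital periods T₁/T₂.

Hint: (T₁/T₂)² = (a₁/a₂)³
a₁ = 10 Mm = 1 × 10^7 m
a₂ = 50 Mm = 5 × 10^7 m
a₁/a₂ = 0.2
T₁/T₂ = (a₁/a₂)^(3/2) = (0.2)^1.5 = 0.0894427

Final answer: T₁/T₂ = 0.08944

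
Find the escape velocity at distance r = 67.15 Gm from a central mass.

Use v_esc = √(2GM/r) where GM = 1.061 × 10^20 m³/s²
r = 67.15 Gm = 6.715 × 10^10 m
GM = 1.061 × 10^20 m³/s²
2GM/r = 2 × (1.061 × 10^20) / (6.715 × 10^10) = 3.16009 × 10^9 m²/s²
v_esc = √(2GM/r) = 56214.7 m/s ≈ 56.21 km/s

Final answer: 56.21 km/s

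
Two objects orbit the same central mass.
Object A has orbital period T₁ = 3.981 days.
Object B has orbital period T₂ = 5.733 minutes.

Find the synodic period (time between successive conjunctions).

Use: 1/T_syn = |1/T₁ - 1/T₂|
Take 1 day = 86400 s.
T₁ = 3.981 days = 343958 s
T₂ = 5.733 minutes = 343.98 s
1/T₁ = 2.90733 × 10^-6 s⁻¹
1/T₂ = 0.00290715 s⁻¹
|1/T₁ − 1/T₂| = 0.00290424 s⁻¹
T_syn = 1 / |1/T₁ − 1/T₂| = 344.324 s ≈ 5.739 minutes

Final answer: T_syn = 5.739 minutes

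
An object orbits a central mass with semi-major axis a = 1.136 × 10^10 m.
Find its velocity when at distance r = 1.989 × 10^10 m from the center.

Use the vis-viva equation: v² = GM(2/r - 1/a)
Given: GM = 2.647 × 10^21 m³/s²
a = 1.136 × 10^10 m
r = 1.989 × 10^10 m
GM = 2.647 × 10^21 m³/s²
2/r − 1/a = 1.00553 × 10^-10 − 8.80282 × 10^-11 = 1.25249 × 10^-11 m⁻¹
v² = GM (2/r − 1/a) = 3.31533 × 10^10 m²/s²
v = 182081 m/s ≈ 182.1 km/s

Final answer: 182.1 km/s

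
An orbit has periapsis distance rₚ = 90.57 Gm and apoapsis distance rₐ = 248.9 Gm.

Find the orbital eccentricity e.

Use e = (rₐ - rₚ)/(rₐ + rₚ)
rₚ = 90.57 Gm = 9.057 × 10^10 m
rₐ = 248.9 Gm = 2.489 × 10^11 m
rₐ − rₚ = 1.5833 × 10^11 m
rₐ + rₚ = 3.3947 × 10^11 m
e = (rₐ − rₚ)/(rₐ + rₚ) = 0.466404

Final answer: e = 0.4664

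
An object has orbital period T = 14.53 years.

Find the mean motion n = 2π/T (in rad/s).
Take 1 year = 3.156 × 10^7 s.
T = 14.53 years = 4.58567 × 10^8 s
n = 2π / (4.58567 × 10^8 s) = 1.37018 × 10^-8 rad/s ≈ 1.37 × 10^-8 rad/s

Final answer: n = 1.37 × 10^-8 rad/s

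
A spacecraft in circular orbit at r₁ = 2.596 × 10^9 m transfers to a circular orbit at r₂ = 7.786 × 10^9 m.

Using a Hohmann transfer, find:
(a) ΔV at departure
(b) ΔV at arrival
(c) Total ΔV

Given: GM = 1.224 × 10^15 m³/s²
r₁ = 2.596 × 10^9 m
r₂ = 7.786 × 10^9 m
GM = 1.224 × 10^15 m³/s²
Transfer ellipse: a_t = (r₁ + r₂)/2 = 5.191 × 10^9 m
Circular speed at r₁: v₁ = √(GM/r₁) = 686.655 m/s
Transfer speed at r₁ (periapsis): v₁ₜ = √(GM(2/r₁ − 1/a_t)) = 840.95 m/s
(a) ΔV₁ = v₁ₜ − v₁ = 154.295 m/s ≈ 154.3 m/s
Circular speed at r₂: v₂ = √(GM/r₂) = 396.491 m/s
Transfer speed at r₂ (apoapsis): v₂ₜ = √(GM(2/r₂ − 1/a_t)) = 280.389 m/s
(b) ΔV₂ = v₂ − v₂ₜ = 116.103 m/s ≈ 116.1 m/s
(c) ΔV_total = ΔV₁ + ΔV₂ = 270.398 m/s ≈ 270.4 m/s

Final answer:
(a) ΔV₁ = 154.3 m/s
(b) ΔV₂ = 116.1 m/s
(c) ΔV_total = 270.4 m/s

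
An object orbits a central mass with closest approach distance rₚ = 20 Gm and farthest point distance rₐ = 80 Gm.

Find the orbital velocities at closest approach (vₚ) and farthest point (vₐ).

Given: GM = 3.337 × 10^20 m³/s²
rₚ = 20 Gm = 2 × 10^10 m
rₐ = 80 Gm = 8 × 10^10 m
GM = 3.337 × 10^20 m³/s²
a = (rₚ + rₐ)/2 = 5 × 10^10 m
Vis-viva: v² = GM (2/r − 1/a)
vₚ² = 3.337 × 10^20 × (1 × 10^-10 − 2 × 10^-11) = 2.6696 × 10^10 m²/s²
vₚ = 163389 m/s ≈ 163.4 km/s
vₐ² = 3.337 × 10^20 × (2.5 × 10^-11 − 2 × 10^-11) = 1.6685 × 10^9 m²/s²
vₐ = 40847.3 m/s ≈ 40.85 km/s

Final answer: vₚ = 163.4 km/s, vₐ = 40.85 km/s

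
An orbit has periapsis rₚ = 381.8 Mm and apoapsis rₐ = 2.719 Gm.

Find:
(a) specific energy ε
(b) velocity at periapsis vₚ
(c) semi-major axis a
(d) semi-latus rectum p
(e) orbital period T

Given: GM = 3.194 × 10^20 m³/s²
rₚ = 381.8 Mm = 3.818 × 10^8 m
rₐ = 2.719 Gm = 2.719 × 10^9 m
GM = 3.194 × 10^20 m³/s²
a = (rₚ + rₐ)/2 = 1.5504 × 10^9 m
e = (rₐ − rₚ)/(rₐ + rₚ) = (2.3372 × 10^9) / (3.1008 × 10^9) = 0.753741
(a) 2a = 3.1008 × 10^9 m;  ε = −GM/(2a) = -1.03006 × 10^11 J/kg ≈ -103 GJ/kg
(b) vₚ² = GM (2/rₚ − 1/a) = 3.194 × 10^20 × (5.23834 × 10^-9 − 6.44995 × 10^-10) = 1.46712 × 10^12 m²/s²;  vₚ = 1.21125 × 10^6 m/s ≈ 1211 km/s
(c) a = 1.5504 × 10^9 m ≈ 1.55 Gm
(d) 1 − e² = 0.431875;  p = a(1 − e²) = 1.5504 × 10^9 × 0.431875 = 6.69578 × 10^8 m ≈ 669.6 Mm
(e) a³ = 3.72676 × 10^27 m³;  T = 2π √(a³/GM) = 2π × 3415.85 s = 21462.4 s ≈ 5.962 hours

Final answer:
(a) specific energy ε = -103 GJ/kg
(b) velocity at periapsis vₚ = 1211 km/s
(c) semi-major axis a = 1.55 Gm
(d) semi-latus rectum p = 669.6 Mm
(e) orbital period T = 5.962 hours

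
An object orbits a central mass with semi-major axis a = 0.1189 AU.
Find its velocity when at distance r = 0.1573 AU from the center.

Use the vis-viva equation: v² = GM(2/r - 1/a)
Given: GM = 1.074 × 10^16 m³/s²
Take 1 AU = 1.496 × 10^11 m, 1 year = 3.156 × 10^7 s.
a = 0.1189 AU = 1.77874 × 10^10 m
r = 0.1573 AU = 2.35321 × 10^10 m
GM = 1.074 × 10^16 m³/s²
2/r − 1/a = 8.49904 × 10^-11 − 5.62194 × 10^-11 = 2.87709 × 10^-11 m⁻¹
v² = GM (2/r − 1/a) = 309000 m²/s²
v = 555.877 m/s ≈ 0.1173 AU/year

Final answer: 0.1173 AU/year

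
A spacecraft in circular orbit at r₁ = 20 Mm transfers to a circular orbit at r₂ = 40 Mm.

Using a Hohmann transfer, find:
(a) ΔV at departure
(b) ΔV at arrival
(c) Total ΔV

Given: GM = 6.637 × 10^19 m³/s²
r₁ = 20 Mm = 2 × 10^7 m
r₂ = 40 Mm = 4 × 10^7 m
GM = 6.637 × 10^19 m³/s²
Transfer ellipse: a_t = (r₁ + r₂)/2 = 3 × 10^7 m
Circular speed at r₁: v₁ = √(GM/r₁) = 1.82168 × 10^6 m/s
Transfer speed at r₁ (periapsis): v₁ₜ = √(GM(2/r₁ − 1/a_t)) = 2.10349 × 10^6 m/s
(a) ΔV₁ = v₁ₜ − v₁ = 281814 m/s ≈ 281.8 km/s
Circular speed at r₂: v₂ = √(GM/r₂) = 1.28812 × 10^6 m/s
Transfer speed at r₂ (apoapsis): v₂ₜ = √(GM(2/r₂ − 1/a_t)) = 1.05174 × 10^6 m/s
(b) ΔV₂ = v₂ − v₂ₜ = 236374 m/s ≈ 236.4 km/s
(c) ΔV_total = ΔV₁ + ΔV₂ = 518188 m/s ≈ 518.2 km/s

Final answer:
(a) ΔV₁ = 281.8 km/s
(b) ΔV₂ = 236.4 km/s
(c) ΔV_total = 518.2 km/s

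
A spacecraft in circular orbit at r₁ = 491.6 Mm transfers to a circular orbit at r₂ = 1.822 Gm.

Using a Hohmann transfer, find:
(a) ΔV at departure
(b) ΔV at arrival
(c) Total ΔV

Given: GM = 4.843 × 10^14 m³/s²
r₁ = 491.6 Mm = 4.916 × 10^8 m
r₂ = 1.822 Gm = 1.822 × 10^9 m
GM = 4.843 × 10^14 m³/s²
Transfer ellipse: a_t = (r₁ + r₂)/2 = 1.1568 × 10^9 m
Circular speed at r₁: v₁ = √(GM/r₁) = 992.547 m/s
Transfer speed at r₁ (periapsis): v₁ₜ = √(GM(2/r₁ − 1/a_t)) = 1245.65 m/s
(a) ΔV₁ = v₁ₜ − v₁ = 253.103 m/s ≈ 253.1 m/s
Circular speed at r₂: v₂ = √(GM/r₂) = 515.565 m/s
Transfer speed at r₂ (apoapsis): v₂ₜ = √(GM(2/r₂ − 1/a_t)) = 336.093 m/s
(b) ΔV₂ = v₂ − v₂ₜ = 179.471 m/s ≈ 179.5 m/s
(c) ΔV_total = ΔV₁ + ΔV₂ = 432.575 m/s ≈ 432.6 m/s

Final answer:
(a) ΔV₁ = 253.1 m/s
(b) ΔV₂ = 179.5 m/s
(c) ΔV_total = 432.6 m/s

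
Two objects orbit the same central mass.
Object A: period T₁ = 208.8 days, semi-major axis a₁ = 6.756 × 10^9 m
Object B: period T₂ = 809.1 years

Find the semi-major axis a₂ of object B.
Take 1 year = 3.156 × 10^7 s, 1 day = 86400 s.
T₁ = 208.8 days = 1.80403 × 10^7 s
T₂ = 809.1 years = 2.55352 × 10^10 s
a₁ = 6.756 × 10^9 m
Kepler's third law: (T₂/T₁)² = (a₂/a₁)³  ⇒  a₂ = a₁ (T₂/T₁)^(2/3)
T₂/T₁ = 1415.45
(T₂/T₁)^(2/3) = 126.066
a₂ = 6.756 × 10^9 m × 126.066 = 8.51699 × 10^11 m ≈ 8.517 × 10^11 m

Final answer: a₂ = 8.517 × 10^11 m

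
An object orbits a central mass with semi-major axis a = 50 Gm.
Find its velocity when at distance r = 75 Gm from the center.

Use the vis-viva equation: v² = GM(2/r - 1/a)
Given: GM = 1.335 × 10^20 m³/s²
a = 50 Gm = 5 × 10^10 m
r = 75 Gm = 7.5 × 10^10 m
GM = 1.335 × 10^20 m³/s²
2/r − 1/a = 2.66667 × 10^-11 − 2 × 10^-11 = 6.66667 × 10^-12 m⁻¹
v² = GM (2/r − 1/a) = 8.9 × 10^8 m²/s²
v = 29832.9 m/s ≈ 29.83 km/s

Final answer: 29.83 km/s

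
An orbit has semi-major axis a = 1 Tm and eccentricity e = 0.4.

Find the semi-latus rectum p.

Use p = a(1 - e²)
a = 1 Tm = 1 × 10^12 m
e = 0.4,  e² = 0.16,  1 − e² = 0.84
p = a(1 − e²) = 1 × 10^12 m × 0.84 = 8.4 × 10^11 m ≈ 840 Gm

Final answer: p = 840 Gm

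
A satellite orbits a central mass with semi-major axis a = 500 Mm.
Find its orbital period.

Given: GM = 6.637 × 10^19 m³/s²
a = 500 Mm = 5 × 10^8 m
GM = 6.637 × 10^19 m³/s²
a³ = 1.25 × 10^26 m³
T = 2π √(a³/GM) = 2π √((1.25 × 10^26) / (6.637 × 10^19)) = 2π × 1372.36 s
T = 8622.81 s ≈ 2.395 hours

Final answer: 2.395 hours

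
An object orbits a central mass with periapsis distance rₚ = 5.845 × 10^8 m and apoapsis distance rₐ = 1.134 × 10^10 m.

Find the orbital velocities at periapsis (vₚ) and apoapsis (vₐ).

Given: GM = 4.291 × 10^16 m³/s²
rₚ = 5.845 × 10^8 m
rₐ = 1.134 × 10^10 m
GM = 4.291 × 10^16 m³/s²
a = (rₚ + rₐ)/2 = 5.96225 × 10^9 m
Vis-viva: v² = GM (2/r − 1/a)
vₚ² = 4.291 × 10^16 × (3.42173 × 10^-9 − 1.67722 × 10^-10) = 1.39629 × 10^8 m²/s²
vₚ = 11816.5 m/s ≈ 11.82 km/s
vₐ² = 4.291 × 10^16 × (1.76367 × 10^-10 − 1.67722 × 10^-10) = 370954 m²/s²
vₐ = 609.06 m/s ≈ 609.1 m/s

Final answer: vₚ = 11.82 km/s, vₐ = 609.1 m/s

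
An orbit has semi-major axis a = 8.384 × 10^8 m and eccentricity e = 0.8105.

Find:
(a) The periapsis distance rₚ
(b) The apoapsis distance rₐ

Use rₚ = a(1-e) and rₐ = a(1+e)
a = 8.384 × 10^8 m
e = 0.8105:  1 − e = 0.1895,  1 + e = 1.8105
(a) rₚ = a(1 − e) = 8.384 × 10^8 m × 0.1895 = 1.58877 × 10^8 m ≈ 1.589 × 10^8 m
(b) rₐ = a(1 + e) = 8.384 × 10^8 m × 1.8105 = 1.51792 × 10^9 m ≈ 1.518 × 10^9 m

Final answer:
(a) rₚ = 1.589 × 10^8 m
(b) rₐ = 1.518 × 10^9 m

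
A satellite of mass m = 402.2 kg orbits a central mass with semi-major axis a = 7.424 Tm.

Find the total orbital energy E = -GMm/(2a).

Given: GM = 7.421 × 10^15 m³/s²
a = 7.424 Tm = 7.424 × 10^12 m
GM = 7.421 × 10^15 m³/s²
2a = 1.4848 × 10^13 m
GMm = 7.421 × 10^15 × 402.2 = 2.98473 × 10^18 m³·kg/s²
E = −GMm/(2a) = -201019 J ≈ -201 kJ

Final answer: -201 kJ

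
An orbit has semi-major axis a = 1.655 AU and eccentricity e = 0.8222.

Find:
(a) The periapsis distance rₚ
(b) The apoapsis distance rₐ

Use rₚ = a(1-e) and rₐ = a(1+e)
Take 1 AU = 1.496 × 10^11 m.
a = 1.655 AU = 2.47588 × 10^11 m
e = 0.8222:  1 − e = 0.1778,  1 + e = 1.8222
(a) rₚ = a(1 − e) = 2.47588 × 10^11 m × 0.1778 = 4.40211 × 10^10 m ≈ 0.2943 AU
(b) rₐ = a(1 + e) = 2.47588 × 10^11 m × 1.8222 = 4.51155 × 10^11 m ≈ 3.016 AU

Final answer:
(a) rₚ = 0.2943 AU
(b) rₐ = 3.016 AU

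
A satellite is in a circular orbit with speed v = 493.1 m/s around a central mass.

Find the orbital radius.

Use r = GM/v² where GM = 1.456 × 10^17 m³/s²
v = 493.1 m/s
GM = 1.456 × 10^17 m³/s²
v² = 243148 m²/s²
r = GM/v² = (1.456 × 10^17) / 243148 = 5.98813 × 10^11 m ≈ 598.8 Gm

Final answer: 598.8 Gm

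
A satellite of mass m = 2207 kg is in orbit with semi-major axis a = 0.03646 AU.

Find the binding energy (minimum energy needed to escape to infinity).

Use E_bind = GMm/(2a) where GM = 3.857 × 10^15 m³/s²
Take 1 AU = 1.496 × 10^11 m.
a = 0.03646 AU = 5.45442 × 10^9 m
GM = 3.857 × 10^15 m³/s²
m = 2207 kg
GMm = 3.857 × 10^15 × 2207 = 8.5124 × 10^18 m³·kg/s²
2a = 1.09088 × 10^10 m
E_bind = GMm/(2a) = 7.80322 × 10^8 J ≈ 780.3 MJ

Final answer: 780.3 MJ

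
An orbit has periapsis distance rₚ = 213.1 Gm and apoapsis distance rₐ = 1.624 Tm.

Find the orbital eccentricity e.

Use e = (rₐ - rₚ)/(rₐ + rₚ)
rₚ = 213.1 Gm = 2.131 × 10^11 m
rₐ = 1.624 Tm = 1.624 × 10^12 m
rₐ − rₚ = 1.4109 × 10^12 m
rₐ + rₚ = 1.8371 × 10^12 m
e = (rₐ − rₚ)/(rₐ + rₚ) = 0.768004

Final answer: e = 0.768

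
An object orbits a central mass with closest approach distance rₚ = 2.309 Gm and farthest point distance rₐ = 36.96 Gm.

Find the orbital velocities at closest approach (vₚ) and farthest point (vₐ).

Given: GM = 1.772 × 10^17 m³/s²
rₚ = 2.309 Gm = 2.309 × 10^9 m
rₐ = 36.96 Gm = 3.696 × 10^10 m
GM = 1.772 × 10^17 m³/s²
a = (rₚ + rₐ)/2 = 1.96345 × 10^10 m
Vis-viva: v² = GM (2/r − 1/a)
vₚ² = 1.772 × 10^17 × (8.66176 × 10^-10 − 5.09308 × 10^-11) = 1.44461 × 10^8 m²/s²
vₚ = 12019.2 m/s ≈ 12.02 km/s
vₐ² = 1.772 × 10^17 × (5.41126 × 10^-11 − 5.09308 × 10^-11) = 563814 m²/s²
vₐ = 750.875 m/s ≈ 750.9 m/s

Final answer: vₚ = 12.02 km/s, vₐ = 750.9 m/s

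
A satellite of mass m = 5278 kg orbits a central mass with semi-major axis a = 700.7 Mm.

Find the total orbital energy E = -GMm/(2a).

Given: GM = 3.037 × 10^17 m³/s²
a = 700.7 Mm = 7.007 × 10^8 m
GM = 3.037 × 10^17 m³/s²
2a = 1.4014 × 10^9 m
GMm = 3.037 × 10^17 × 5278 = 1.60293 × 10^21 m³·kg/s²
E = −GMm/(2a) = -1.14381 × 10^12 J ≈ -1.144 TJ

Final answer: -1.144 TJ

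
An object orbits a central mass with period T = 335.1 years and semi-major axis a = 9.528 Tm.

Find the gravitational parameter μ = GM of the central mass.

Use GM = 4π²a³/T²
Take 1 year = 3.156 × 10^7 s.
T = 335.1 years = 1.05758 × 10^10 s
a = 9.528 Tm = 9.528 × 10^12 m
a³ = 8.64978 × 10^38 m³
T² = 1.11847 × 10^20 s²
GM = 4π² × (8.64978 × 10^38) / (1.11847 × 10^20) = 3.05311 × 10^20 m³/s²
GM ≈ 3.053 × 10^20 m³/s²

Final answer: GM = 3.053 × 10^20 m³/s²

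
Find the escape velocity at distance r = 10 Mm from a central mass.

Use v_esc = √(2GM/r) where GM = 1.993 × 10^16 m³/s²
r = 10 Mm = 1 × 10^7 m
GM = 1.993 × 10^16 m³/s²
2GM/r = 2 × (1.993 × 10^16) / (1 × 10^7) = 3.986 × 10^9 m²/s²
v_esc = √(2GM/r) = 63134.8 m/s ≈ 63.13 km/s

Final answer: 63.13 km/s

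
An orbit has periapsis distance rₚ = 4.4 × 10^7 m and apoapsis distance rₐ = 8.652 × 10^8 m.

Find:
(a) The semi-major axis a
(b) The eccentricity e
rₚ = 4.4 × 10^7 m
rₐ = 8.652 × 10^8 m
(a) a = (rₚ + rₐ)/2 = 4.546 × 10^8 m ≈ 4.546 × 10^8 m
(b) e = (rₐ − rₚ)/(rₐ + rₚ) = (8.212 × 10^8) / (9.092 × 10^8) = 0.903212

Final answer:
(a) a = 4.546 × 10^8 m
(b) e = 0.9032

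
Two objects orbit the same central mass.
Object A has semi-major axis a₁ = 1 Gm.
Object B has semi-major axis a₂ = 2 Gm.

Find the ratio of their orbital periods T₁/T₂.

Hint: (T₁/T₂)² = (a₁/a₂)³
a₁ = 1 Gm = 1 × 10^9 m
a₂ = 2 Gm = 2 × 10^9 m
a₁/a₂ = 0.5
T₁/T₂ = (a₁/a₂)^(3/2) = (0.5)^1.5 = 0.353553

Final answer: T₁/T₂ = 0.3536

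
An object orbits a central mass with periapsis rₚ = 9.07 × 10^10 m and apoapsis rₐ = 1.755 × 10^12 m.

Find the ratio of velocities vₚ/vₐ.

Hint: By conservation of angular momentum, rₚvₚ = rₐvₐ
rₚ = 9.07 × 10^10 m
rₐ = 1.755 × 10^12 m
rₚvₚ = rₐvₐ  ⇒  vₚ/vₐ = rₐ/rₚ
vₚ/vₐ = (1.755 × 10^12) / (9.07 × 10^10) = 19.3495

Final answer: vₚ/vₐ = 19.35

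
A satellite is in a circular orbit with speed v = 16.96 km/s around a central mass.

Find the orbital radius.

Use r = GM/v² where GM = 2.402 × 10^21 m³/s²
v = 16.96 km/s = 16960 m/s
GM = 2.402 × 10^21 m³/s²
v² = 2.87642 × 10^8 m²/s²
r = GM/v² = (2.402 × 10^21) / (2.87642 × 10^8) = 8.35067 × 10^12 m ≈ 8.351 × 10^12 m

Final answer: 8.351 × 10^12 m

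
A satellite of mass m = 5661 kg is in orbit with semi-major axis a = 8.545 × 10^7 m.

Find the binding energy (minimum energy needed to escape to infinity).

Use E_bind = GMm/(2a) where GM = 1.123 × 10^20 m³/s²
a = 8.545 × 10^7 m
GM = 1.123 × 10^20 m³/s²
m = 5661 kg
GMm = 1.123 × 10^20 × 5661 = 6.3573 × 10^23 m³·kg/s²
2a = 1.709 × 10^8 m
E_bind = GMm/(2a) = 3.7199 × 10^15 J ≈ 3.72 PJ

Final answer: 3.72 PJ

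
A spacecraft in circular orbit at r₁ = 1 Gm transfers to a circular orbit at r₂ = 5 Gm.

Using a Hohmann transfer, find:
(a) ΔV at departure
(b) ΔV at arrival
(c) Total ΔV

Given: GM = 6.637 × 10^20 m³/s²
r₁ = 1 Gm = 1 × 10^9 m
r₂ = 5 Gm = 5 × 10^9 m
GM = 6.637 × 10^20 m³/s²
Transfer ellipse: a_t = (r₁ + r₂)/2 = 3 × 10^9 m
Circular speed at r₁: v₁ = √(GM/r₁) = 814678 m/s
Transfer speed at r₁ (periapsis): v₁ₜ = √(GM(2/r₁ − 1/a_t)) = 1.05174 × 10^6 m/s
(a) ΔV₁ = v₁ₜ − v₁ = 237067 m/s ≈ 237.1 km/s
Circular speed at r₂: v₂ = √(GM/r₂) = 364335 m/s
Transfer speed at r₂ (apoapsis): v₂ₜ = √(GM(2/r₂ − 1/a_t)) = 210349 m/s
(b) ΔV₂ = v₂ − v₂ₜ = 153986 m/s ≈ 154 km/s
(c) ΔV_total = ΔV₁ + ΔV₂ = 391053 m/s ≈ 391.1 km/s

Final answer:
(a) ΔV₁ = 237.1 km/s
(b) ΔV₂ = 154 km/s
(c) ΔV_total = 391.1 km/s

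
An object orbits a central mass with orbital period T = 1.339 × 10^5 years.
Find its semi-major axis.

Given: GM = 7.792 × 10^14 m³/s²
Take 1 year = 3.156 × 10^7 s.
T = 1.339 × 10^5 years = 4.22588 × 10^12 s
GM = 7.792 × 10^14 m³/s²
Kepler's third law: a³ = GM T² / (4π²)
T² = 1.78581 × 10^25 s²
a³ = (7.792 × 10^14) × (1.78581 × 10^25) / (4π²) = 3.52472 × 10^38 m³
a = (a³)^(1/3) = 7.06385 × 10^12 m ≈ 7.064 Tm

Final answer: 7.064 Tm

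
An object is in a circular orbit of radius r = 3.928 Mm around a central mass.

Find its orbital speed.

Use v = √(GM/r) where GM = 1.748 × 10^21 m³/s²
r = 3.928 Mm = 3.928 × 10^6 m
GM = 1.748 × 10^21 m³/s²
GM/r = (1.748 × 10^21) / (3.928 × 10^6) = 4.4501 × 10^14 m²/s²
v = √(GM/r) = 2.10953 × 10^7 m/s ≈ 2.11 × 10^4 km/s

Final answer: 2.11 × 10^4 km/s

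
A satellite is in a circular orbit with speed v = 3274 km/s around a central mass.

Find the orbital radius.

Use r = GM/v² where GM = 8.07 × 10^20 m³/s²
v = 3274 km/s = 3.274 × 10^6 m/s
GM = 8.07 × 10^20 m³/s²
v² = 1.07191 × 10^13 m²/s²
r = GM/v² = (8.07 × 10^20) / (1.07191 × 10^13) = 7.52863 × 10^7 m ≈ 7.529 × 10^7 m

Final answer: 7.529 × 10^7 m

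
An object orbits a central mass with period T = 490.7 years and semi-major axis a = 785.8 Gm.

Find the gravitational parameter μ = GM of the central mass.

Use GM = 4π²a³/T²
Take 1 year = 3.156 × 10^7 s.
T = 490.7 years = 1.54865 × 10^10 s
a = 785.8 Gm = 7.858 × 10^11 m
a³ = 4.85217 × 10^35 m³
T² = 2.39831 × 10^20 s²
GM = 4π² × (4.85217 × 10^35) / (2.39831 × 10^20) = 7.98711 × 10^16 m³/s²
GM ≈ 7.987 × 10^16 m³/s²

Final answer: GM = 7.987 × 10^16 m³/s²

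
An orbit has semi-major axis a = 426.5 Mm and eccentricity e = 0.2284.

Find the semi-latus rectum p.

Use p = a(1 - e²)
a = 426.5 Mm = 4.265 × 10^8 m
e = 0.2284,  e² = 0.0521666,  1 − e² = 0.947833
p = a(1 − e²) = 4.265 × 10^8 m × 0.947833 = 4.04251 × 10^8 m ≈ 404.3 Mm

Final answer: p = 404.3 Mm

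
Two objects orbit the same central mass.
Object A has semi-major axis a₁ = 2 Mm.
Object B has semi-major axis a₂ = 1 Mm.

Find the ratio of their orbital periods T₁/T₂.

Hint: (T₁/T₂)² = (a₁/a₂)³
a₁ = 2 Mm = 2 × 10^6 m
a₂ = 1 Mm = 1 × 10^6 m
a₁/a₂ = 2
T₁/T₂ = (a₁/a₂)^(3/2) = (2)^1.5 = 2.82843

Final answer: T₁/T₂ = 2.828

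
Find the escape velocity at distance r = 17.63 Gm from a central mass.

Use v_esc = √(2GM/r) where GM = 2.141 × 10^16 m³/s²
r = 17.63 Gm = 1.763 × 10^10 m
GM = 2.141 × 10^16 m³/s²
2GM/r = 2 × (2.141 × 10^16) / (1.763 × 10^10) = 2.42881 × 10^6 m²/s²
v_esc = √(2GM/r) = 1558.47 m/s ≈ 1.558 km/s

Final answer: 1.558 km/s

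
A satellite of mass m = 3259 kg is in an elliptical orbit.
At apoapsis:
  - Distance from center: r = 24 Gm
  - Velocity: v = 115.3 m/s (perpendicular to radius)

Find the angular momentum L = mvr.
r = 24 Gm = 2.4 × 10^10 m
v = 115.3 m/s
vr = 115.3 × 2.4 × 10^10 = 2.7672 × 10^12 m²/s
L = m × vr = 3259 × 2.7672 × 10^12 = 9.0183 × 10^15 kg·m²/s ≈ 9.018 × 10^15 kg·m²/s

Final answer: L = 9.018 × 10^15 kg·m²/s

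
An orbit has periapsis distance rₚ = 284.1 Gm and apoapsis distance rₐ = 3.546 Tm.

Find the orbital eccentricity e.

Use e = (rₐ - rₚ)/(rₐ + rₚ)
rₚ = 284.1 Gm = 2.841 × 10^11 m
rₐ = 3.546 Tm = 3.546 × 10^12 m
rₐ − rₚ = 3.2619 × 10^12 m
rₐ + rₚ = 3.8301 × 10^12 m
e = (rₐ − rₚ)/(rₐ + rₚ) = 0.851649

Final answer: e = 0.8516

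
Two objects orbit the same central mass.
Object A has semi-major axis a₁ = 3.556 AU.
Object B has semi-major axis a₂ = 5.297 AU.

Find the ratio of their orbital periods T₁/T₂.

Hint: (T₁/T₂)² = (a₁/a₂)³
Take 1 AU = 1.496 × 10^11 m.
a₁ = 3.556 AU = 5.31978 × 10^11 m
a₂ = 5.297 AU = 7.92431 × 10^11 m
a₁/a₂ = 0.671323
T₁/T₂ = (a₁/a₂)^(3/2) = (0.671323)^1.5 = 0.550044

Final answer: T₁/T₂ = 0.55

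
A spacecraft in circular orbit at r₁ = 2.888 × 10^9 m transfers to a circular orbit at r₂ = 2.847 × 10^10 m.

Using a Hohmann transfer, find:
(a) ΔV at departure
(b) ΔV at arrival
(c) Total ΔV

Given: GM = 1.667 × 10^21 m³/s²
r₁ = 2.888 × 10^9 m
r₂ = 2.847 × 10^10 m
GM = 1.667 × 10^21 m³/s²
Transfer ellipse: a_t = (r₁ + r₂)/2 = 1.5679 × 10^10 m
Circular speed at r₁: v₁ = √(GM/r₁) = 759747 m/s
Transfer speed at r₁ (periapsis): v₁ₜ = √(GM(2/r₁ − 1/a_t)) = 1.02377 × 10^6 m/s
(a) ΔV₁ = v₁ₜ − v₁ = 264026 m/s ≈ 264 km/s
Circular speed at r₂: v₂ = √(GM/r₂) = 241977 m/s
Transfer speed at r₂ (apoapsis): v₂ₜ = √(GM(2/r₂ − 1/a_t)) = 103852 m/s
(b) ΔV₂ = v₂ − v₂ₜ = 138125 m/s ≈ 138.1 km/s
(c) ΔV_total = ΔV₁ + ΔV₂ = 402151 m/s ≈ 402.2 km/s

Final answer:
(a) ΔV₁ = 264 km/s
(b) ΔV₂ = 138.1 km/s
(c) ΔV_total = 402.2 km/s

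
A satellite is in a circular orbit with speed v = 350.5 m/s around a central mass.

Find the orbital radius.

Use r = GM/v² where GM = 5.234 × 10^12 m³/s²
v = 350.5 m/s
GM = 5.234 × 10^12 m³/s²
v² = 122850 m²/s²
r = GM/v² = (5.234 × 10^12) / 122850 = 4.26047 × 10^7 m ≈ 4.26 × 10^7 m

Final answer: 4.26 × 10^7 m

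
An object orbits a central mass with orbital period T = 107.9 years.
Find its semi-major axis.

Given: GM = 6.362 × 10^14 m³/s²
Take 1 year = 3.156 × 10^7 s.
T = 107.9 years = 3.40532 × 10^9 s
GM = 6.362 × 10^14 m³/s²
Kepler's third law: a³ = GM T² / (4π²)
T² = 1.15962 × 10^19 s²
a³ = (6.362 × 10^14) × (1.15962 × 10^19) / (4π²) = 1.86875 × 10^32 m³
a = (a³)^(1/3) = 5.7172 × 10^10 m ≈ 5.717 × 10^10 m

Final answer: 5.717 × 10^10 m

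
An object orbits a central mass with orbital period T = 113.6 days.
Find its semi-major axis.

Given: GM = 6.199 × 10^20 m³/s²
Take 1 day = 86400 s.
T = 113.6 days = 9.81504 × 10^6 s
GM = 6.199 × 10^20 m³/s²
Kepler's third law: a³ = GM T² / (4π²)
T² = 9.6335 × 10^13 s²
a³ = (6.199 × 10^20) × (9.6335 × 10^13) / (4π²) = 1.51268 × 10^33 m³
a = (a³)^(1/3) = 1.14793 × 10^11 m ≈ 1.148 × 10^11 m

Final answer: 1.148 × 10^11 m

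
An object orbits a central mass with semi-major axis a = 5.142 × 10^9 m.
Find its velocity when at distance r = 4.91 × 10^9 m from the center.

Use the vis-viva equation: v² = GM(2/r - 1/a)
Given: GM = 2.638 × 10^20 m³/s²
a = 5.142 × 10^9 m
r = 4.91 × 10^9 m
GM = 2.638 × 10^20 m³/s²
2/r − 1/a = 4.07332 × 10^-10 − 1.94477 × 10^-10 = 2.12855 × 10^-10 m⁻¹
v² = GM (2/r − 1/a) = 5.61512 × 10^10 m²/s²
v = 236962 m/s ≈ 237 km/s

Final answer: 237 km/s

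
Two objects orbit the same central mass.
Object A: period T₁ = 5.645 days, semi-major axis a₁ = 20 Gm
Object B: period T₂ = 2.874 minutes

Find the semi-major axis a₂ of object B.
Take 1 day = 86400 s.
T₁ = 5.645 days = 487728 s
T₂ = 2.874 minutes = 172.44 s
a₁ = 20 Gm = 2 × 10^10 m
Kepler's third law: (T₂/T₁)² = (a₂/a₁)³  ⇒  a₂ = a₁ (T₂/T₁)^(2/3)
T₂/T₁ = 0.000353558
(T₂/T₁)^(2/3) = 0.00500004
a₂ = 2 × 10^10 m × 0.00500004 = 1.00001 × 10^8 m ≈ 100 Mm

Final answer: a₂ = 100 Mm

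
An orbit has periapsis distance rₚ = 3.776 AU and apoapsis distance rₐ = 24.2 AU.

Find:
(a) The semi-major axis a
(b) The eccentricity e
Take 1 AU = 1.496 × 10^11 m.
rₚ = 3.776 AU = 5.6489 × 10^11 m
rₐ = 24.2 AU = 3.62032 × 10^12 m
(a) a = (rₚ + rₐ)/2 = 2.0926 × 10^12 m ≈ 13.99 AU
(b) e = (rₐ − rₚ)/(rₐ + rₚ) = (3.05543 × 10^12) / (4.18521 × 10^12) = 0.730054

Final answer:
(a) a = 13.99 AU
(b) e = 0.7301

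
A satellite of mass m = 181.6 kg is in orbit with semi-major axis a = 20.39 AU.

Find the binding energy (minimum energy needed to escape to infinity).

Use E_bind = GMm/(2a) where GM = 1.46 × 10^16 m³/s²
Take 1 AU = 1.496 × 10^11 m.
a = 20.39 AU = 3.05034 × 10^12 m
GM = 1.46 × 10^16 m³/s²
m = 181.6 kg
GMm = 1.46 × 10^16 × 181.6 = 2.65136 × 10^18 m³·kg/s²
2a = 6.10069 × 10^12 m
E_bind = GMm/(2a) = 434600 J ≈ 434.6 kJ

Final answer: 434.6 kJ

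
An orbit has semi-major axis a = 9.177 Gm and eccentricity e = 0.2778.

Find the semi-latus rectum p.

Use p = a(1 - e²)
a = 9.177 Gm = 9.177 × 10^9 m
e = 0.2778,  e² = 0.0771728,  1 − e² = 0.922827
p = a(1 − e²) = 9.177 × 10^9 m × 0.922827 = 8.46878 × 10^9 m ≈ 8.469 Gm

Final answer: p = 8.469 Gm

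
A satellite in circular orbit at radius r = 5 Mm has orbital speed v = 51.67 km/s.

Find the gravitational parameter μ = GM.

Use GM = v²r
r = 5 Mm = 5 × 10^6 m
v = 51.67 km/s = 51670 m/s
v² = 2.66979 × 10^9 m²/s²
GM = v²r = 2.66979 × 10^9 × 5 × 10^6 = 1.33489 × 10^16 m³/s²
GM ≈ 1.335 × 10^16 m³/s²

Final answer: GM = 1.335 × 10^16 m³/s²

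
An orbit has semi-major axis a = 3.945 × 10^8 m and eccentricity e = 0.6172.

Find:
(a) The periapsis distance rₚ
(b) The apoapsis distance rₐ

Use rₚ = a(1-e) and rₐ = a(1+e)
a = 3.945 × 10^8 m
e = 0.6172:  1 − e = 0.3828,  1 + e = 1.6172
(a) rₚ = a(1 − e) = 3.945 × 10^8 m × 0.3828 = 1.51015 × 10^8 m ≈ 1.51 × 10^8 m
(b) rₐ = a(1 + e) = 3.945 × 10^8 m × 1.6172 = 6.37985 × 10^8 m ≈ 6.38 × 10^8 m

Final answer:
(a) rₚ = 1.51 × 10^8 m
(b) rₐ = 6.38 × 10^8 m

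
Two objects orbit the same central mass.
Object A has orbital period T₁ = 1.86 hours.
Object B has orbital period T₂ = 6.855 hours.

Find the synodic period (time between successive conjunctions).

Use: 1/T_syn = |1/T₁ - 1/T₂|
T₁ = 1.86 hours = 6696 s
T₂ = 6.855 hours = 24678 s
1/T₁ = 0.000149343 s⁻¹
1/T₂ = 4.05219 × 10^-5 s⁻¹
|1/T₁ − 1/T₂| = 0.000108821 s⁻¹
T_syn = 1 / |1/T₁ − 1/T₂| = 9189.41 s ≈ 2.553 hours

Final answer: T_syn = 2.553 hours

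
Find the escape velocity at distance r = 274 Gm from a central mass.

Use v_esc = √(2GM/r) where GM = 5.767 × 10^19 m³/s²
r = 274 Gm = 2.74 × 10^11 m
GM = 5.767 × 10^19 m³/s²
2GM/r = 2 × (5.767 × 10^19) / (2.74 × 10^11) = 4.20949 × 10^8 m²/s²
v_esc = √(2GM/r) = 20517 m/s ≈ 20.52 km/s

Final answer: 20.52 km/s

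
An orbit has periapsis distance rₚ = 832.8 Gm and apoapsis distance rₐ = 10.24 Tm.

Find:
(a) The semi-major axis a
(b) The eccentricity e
rₚ = 832.8 Gm = 8.328 × 10^11 m
rₐ = 10.24 Tm = 1.024 × 10^13 m
(a) a = (rₚ + rₐ)/2 = 5.5364 × 10^12 m ≈ 5.536 Tm
(b) e = (rₐ − rₚ)/(rₐ + rₚ) = (9.4072 × 10^12) / (1.10728 × 10^13) = 0.849577

Final answer:
(a) a = 5.536 Tm
(b) e = 0.8496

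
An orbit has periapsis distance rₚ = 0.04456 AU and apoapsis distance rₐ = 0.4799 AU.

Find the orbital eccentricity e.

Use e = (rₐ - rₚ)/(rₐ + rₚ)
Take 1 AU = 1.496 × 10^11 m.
rₚ = 0.04456 AU = 6.66618 × 10^9 m
rₐ = 0.4799 AU = 7.1793 × 10^10 m
rₐ − rₚ = 6.51269 × 10^10 m
rₐ + rₚ = 7.84592 × 10^10 m
e = (rₐ − rₚ)/(rₐ + rₚ) = 0.830073

Final answer: e = 0.8301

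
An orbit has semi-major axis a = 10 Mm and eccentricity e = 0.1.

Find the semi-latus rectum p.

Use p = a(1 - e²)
a = 10 Mm = 1 × 10^7 m
e = 0.1,  e² = 0.01,  1 − e² = 0.99
p = a(1 − e²) = 1 × 10^7 m × 0.99 = 9.9 × 10^6 m ≈ 9.9 Mm

Final answer: p = 9.9 Mm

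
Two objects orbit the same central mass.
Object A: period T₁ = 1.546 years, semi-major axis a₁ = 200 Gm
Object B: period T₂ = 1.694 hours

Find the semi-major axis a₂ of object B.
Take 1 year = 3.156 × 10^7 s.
T₁ = 1.546 years = 4.87918 × 10^7 s
T₂ = 1.694 hours = 6098.4 s
a₁ = 200 Gm = 2 × 10^11 m
Kepler's third law: (T₂/T₁)² = (a₂/a₁)³  ⇒  a₂ = a₁ (T₂/T₁)^(2/3)
T₂/T₁ = 0.000124988
(T₂/T₁)^(2/3) = 0.00249984
a₂ = 2 × 10^11 m × 0.00249984 = 4.99969 × 10^8 m ≈ 500 Mm

Final answer: a₂ = 500 Mm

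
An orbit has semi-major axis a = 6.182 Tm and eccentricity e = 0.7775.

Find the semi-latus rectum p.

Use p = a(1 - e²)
a = 6.182 Tm = 6.182 × 10^12 m
e = 0.7775,  e² = 0.604506,  1 − e² = 0.395494
p = a(1 − e²) = 6.182 × 10^12 m × 0.395494 = 2.44494 × 10^12 m ≈ 2.445 Tm

Final answer: p = 2.445 Tm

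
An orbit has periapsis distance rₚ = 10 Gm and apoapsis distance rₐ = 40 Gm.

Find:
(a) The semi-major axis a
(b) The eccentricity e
rₚ = 10 Gm = 1 × 10^10 m
rₐ = 40 Gm = 4 × 10^10 m
(a) a = (rₚ + rₐ)/2 = 2.5 × 10^10 m ≈ 25 Gm
(b) e = (rₐ − rₚ)/(rₐ + rₚ) = (3 × 10^10) / (5 × 10^10) = 0.6

Final answer:
(a) a = 25 Gm
(b) e = 0.6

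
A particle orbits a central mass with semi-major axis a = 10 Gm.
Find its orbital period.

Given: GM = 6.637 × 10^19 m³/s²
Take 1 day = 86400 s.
a = 10 Gm = 1 × 10^10 m
GM = 6.637 × 10^19 m³/s²
a³ = 1 × 10^30 m³
T = 2π √(a³/GM) = 2π √((1 × 10^30) / (6.637 × 10^19)) = 2π × 122748 s
T = 771248 s ≈ 8.926 days

Final answer: 8.926 days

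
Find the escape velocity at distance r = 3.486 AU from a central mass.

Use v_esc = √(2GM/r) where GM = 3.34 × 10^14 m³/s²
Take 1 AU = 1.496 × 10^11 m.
r = 3.486 AU = 5.21506 × 10^11 m
GM = 3.34 × 10^14 m³/s²
2GM/r = 2 × (3.34 × 10^14) / (5.21506 × 10^11) = 1280.91 m²/s²
v_esc = √(2GM/r) = 35.7898 m/s ≈ 35.79 m/s

Final answer: 35.79 m/s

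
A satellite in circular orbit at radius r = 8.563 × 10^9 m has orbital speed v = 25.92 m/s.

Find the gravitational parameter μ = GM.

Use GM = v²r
r = 8.563 × 10^9 m
v = 25.92 m/s
v² = 671.846 m²/s²
GM = v²r = 671.846 × 8.563 × 10^9 = 5.75302 × 10^12 m³/s²
GM ≈ 5.753 × 10^12 m³/s²

Final answer: GM = 5.753 × 10^12 m³/s²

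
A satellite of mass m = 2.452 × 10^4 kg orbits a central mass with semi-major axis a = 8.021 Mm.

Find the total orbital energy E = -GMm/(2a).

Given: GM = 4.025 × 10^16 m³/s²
a = 8.021 Mm = 8.021 × 10^6 m
GM = 4.025 × 10^16 m³/s²
2a = 1.6042 × 10^7 m
GMm = 4.025 × 10^16 × 24520 = 9.8693 × 10^20 m³·kg/s²
E = −GMm/(2a) = -6.15216 × 10^13 J ≈ -61.52 TJ

Final answer: -61.52 TJ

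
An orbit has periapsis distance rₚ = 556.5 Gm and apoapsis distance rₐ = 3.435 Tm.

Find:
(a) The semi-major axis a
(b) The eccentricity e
rₚ = 556.5 Gm = 5.565 × 10^11 m
rₐ = 3.435 Tm = 3.435 × 10^12 m
(a) a = (rₚ + rₐ)/2 = 1.99575 × 10^12 m ≈ 1.996 Tm
(b) e = (rₐ − rₚ)/(rₐ + rₚ) = (2.8785 × 10^12) / (3.9915 × 10^12) = 0.721157

Final answer:
(a) a = 1.996 Tm
(b) e = 0.7212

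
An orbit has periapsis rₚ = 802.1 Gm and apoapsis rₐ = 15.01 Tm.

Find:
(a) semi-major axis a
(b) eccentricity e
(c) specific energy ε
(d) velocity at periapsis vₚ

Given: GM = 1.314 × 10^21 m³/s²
rₚ = 802.1 Gm = 8.021 × 10^11 m
rₐ = 15.01 Tm = 1.501 × 10^13 m
GM = 1.314 × 10^21 m³/s²
a = (rₚ + rₐ)/2 = 7.90605 × 10^12 m
e = (rₐ − rₚ)/(rₐ + rₚ) = (1.42079 × 10^13) / (1.58121 × 10^13) = 0.898546
(a) a = 7.90605 × 10^12 m ≈ 7.906 Tm
(b) e = 0.898546 ≈ 0.8985
(c) 2a = 1.58121 × 10^13 m;  ε = −GM/(2a) = -8.31009 × 10^7 J/kg ≈ -83.1 MJ/kg
(d) vₚ² = GM (2/rₚ − 1/a) = 1.314 × 10^21 × (2.49345 × 10^-12 − 1.26485 × 10^-13) = 3.1102 × 10^9 m²/s²;  vₚ = 55769.1 m/s ≈ 55.77 km/s

Final answer:
(a) semi-major axis a = 7.906 Tm
(b) eccentricity e = 0.8985
(c) specific energy ε = -83.1 MJ/kg
(d) velocity at periapsis vₚ = 55.77 km/s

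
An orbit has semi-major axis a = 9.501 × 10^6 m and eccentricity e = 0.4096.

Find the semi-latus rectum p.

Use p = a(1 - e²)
a = 9.501 × 10^6 m
e = 0.4096,  e² = 0.167772,  1 − e² = 0.832228
p = a(1 − e²) = 9.501 × 10^6 m × 0.832228 = 7.907 × 10^6 m ≈ 7.907 × 10^6 m

Final answer: p = 7.907 × 10^6 m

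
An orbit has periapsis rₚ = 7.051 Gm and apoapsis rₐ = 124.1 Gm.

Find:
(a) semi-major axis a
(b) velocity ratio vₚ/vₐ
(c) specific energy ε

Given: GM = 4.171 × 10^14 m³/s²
rₚ = 7.051 Gm = 7.051 × 10^9 m
rₐ = 124.1 Gm = 1.241 × 10^11 m
GM = 4.171 × 10^14 m³/s²
a = (rₚ + rₐ)/2 = 6.55755 × 10^10 m
e = (rₐ − rₚ)/(rₐ + rₚ) = (1.17049 × 10^11) / (1.31151 × 10^11) = 0.892475
(a) a = 6.55755 × 10^10 m ≈ 65.58 Gm
(b) vₚ/vₐ = rₐ/rₚ (angular momentum) = (1.241 × 10^11) / (7.051 × 10^9) = 17.6003 ≈ 17.6
(c) 2a = 1.31151 × 10^11 m;  ε = −GM/(2a) = -3180.3 J/kg ≈ -3.18 kJ/kg

Final answer:
(a) semi-major axis a = 65.58 Gm
(b) velocity ratio vₚ/vₐ = 17.6
(c) specific energy ε = -3.18 kJ/kg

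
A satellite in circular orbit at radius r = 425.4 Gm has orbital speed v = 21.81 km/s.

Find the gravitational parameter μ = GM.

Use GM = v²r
r = 425.4 Gm = 4.254 × 10^11 m
v = 21.81 km/s = 21810 m/s
v² = 4.75676 × 10^8 m²/s²
GM = v²r = 4.75676 × 10^8 × 4.254 × 10^11 = 2.02353 × 10^20 m³/s²
GM ≈ 2.024 × 10^20 m³/s²

Final answer: GM = 2.024 × 10^20 m³/s²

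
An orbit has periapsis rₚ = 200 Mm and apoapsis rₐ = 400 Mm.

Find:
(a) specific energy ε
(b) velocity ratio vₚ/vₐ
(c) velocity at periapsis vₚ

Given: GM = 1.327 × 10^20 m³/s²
rₚ = 200 Mm = 2 × 10^8 m
rₐ = 400 Mm = 4 × 10^8 m
GM = 1.327 × 10^20 m³/s²
a = (rₚ + rₐ)/2 = 3 × 10^8 m
e = (rₐ − rₚ)/(rₐ + rₚ) = (2 × 10^8) / (6 × 10^8) = 0.333333
(a) 2a = 6 × 10^8 m;  ε = −GM/(2a) = -2.21167 × 10^11 J/kg ≈ -221.2 GJ/kg
(b) vₚ/vₐ = rₐ/rₚ (angular momentum) = (4 × 10^8) / (2 × 10^8) = 2 ≈ 2
(c) vₚ² = GM (2/rₚ − 1/a) = 1.327 × 10^20 × (1 × 10^-8 − 3.33333 × 10^-9) = 8.84667 × 10^11 m²/s²;  vₚ = 940567 m/s ≈ 940.6 km/s

Final answer:
(a) specific energy ε = -221.2 GJ/kg
(b) velocity ratio vₚ/vₐ = 2
(c) velocity at periapsis vₚ = 940.6 km/s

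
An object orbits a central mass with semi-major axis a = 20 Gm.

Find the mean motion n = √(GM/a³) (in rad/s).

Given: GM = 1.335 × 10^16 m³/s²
a = 20 Gm = 2 × 10^10 m
GM = 1.335 × 10^16 m³/s²
a³ = 8 × 10^30 m³
GM/a³ = (1.335 × 10^16) / (8 × 10^30) = 1.66875 × 10^-15 s⁻²
n = √(GM/a³) = 4.08503 × 10^-8 rad/s ≈ 4.085 × 10^-8 rad/s

Final answer: n = 4.085 × 10^-8 rad/s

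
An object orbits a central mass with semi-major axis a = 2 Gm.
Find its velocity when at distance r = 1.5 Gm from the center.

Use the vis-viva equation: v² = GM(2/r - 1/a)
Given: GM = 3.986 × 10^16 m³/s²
a = 2 Gm = 2 × 10^9 m
r = 1.5 Gm = 1.5 × 10^9 m
GM = 3.986 × 10^16 m³/s²
2/r − 1/a = 1.33333 × 10^-9 − 5 × 10^-10 = 8.33333 × 10^-10 m⁻¹
v² = GM (2/r − 1/a) = 3.32167 × 10^7 m²/s²
v = 5763.39 m/s ≈ 5.763 km/s

Final answer: 5.763 km/s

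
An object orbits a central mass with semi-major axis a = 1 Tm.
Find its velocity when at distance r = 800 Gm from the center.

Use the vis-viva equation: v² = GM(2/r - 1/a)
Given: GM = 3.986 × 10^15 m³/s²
a = 1 Tm = 1 × 10^12 m
r = 800 Gm = 8 × 10^11 m
GM = 3.986 × 10^15 m³/s²
2/r − 1/a = 2.5 × 10^-12 − 1 × 10^-12 = 1.5 × 10^-12 m⁻¹
v² = GM (2/r − 1/a) = 5979 m²/s²
v = 77.324 m/s ≈ 77.32 m/s

Final answer: 77.32 m/s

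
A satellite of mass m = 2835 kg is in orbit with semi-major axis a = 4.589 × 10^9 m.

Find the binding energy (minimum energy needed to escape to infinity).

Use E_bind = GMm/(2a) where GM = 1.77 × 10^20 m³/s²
a = 4.589 × 10^9 m
GM = 1.77 × 10^20 m³/s²
m = 2835 kg
GMm = 1.77 × 10^20 × 2835 = 5.01795 × 10^23 m³·kg/s²
2a = 9.178 × 10^9 m
E_bind = GMm/(2a) = 5.46737 × 10^13 J ≈ 54.67 TJ

Final answer: 54.67 TJ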